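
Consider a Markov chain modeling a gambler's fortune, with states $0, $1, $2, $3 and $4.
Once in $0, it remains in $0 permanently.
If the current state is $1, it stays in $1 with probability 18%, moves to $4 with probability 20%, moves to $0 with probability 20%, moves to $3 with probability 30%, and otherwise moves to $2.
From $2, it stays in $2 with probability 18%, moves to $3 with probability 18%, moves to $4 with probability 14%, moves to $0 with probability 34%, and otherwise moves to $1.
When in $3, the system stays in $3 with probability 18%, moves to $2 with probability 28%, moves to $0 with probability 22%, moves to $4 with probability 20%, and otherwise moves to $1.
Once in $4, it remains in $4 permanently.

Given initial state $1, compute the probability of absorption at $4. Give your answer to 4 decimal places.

0.4534

Let h(s) be the probability of absorption at $4 starting from transient state s. Then h($4) = 1 and h($0) = 0. By first-step analysis:
h($1) = 0.2·0 + 0.18·h($1) + 0.12·h($2) + 0.3·h($3) + 0.2·1
h($2) = 0.34·0 + 0.16·h($1) + 0.18·h($2) + 0.18·h($3) + 0.14·1
h($3) = 0.22·0 + 0.12·h($1) + 0.28·h($2) + 0.18·h($3) + 0.2·1
Solving: h($1) = 0.4534, h($2) = 0.3538, h($3) = 0.4311.
Starting from $1, the probability is 0.4534.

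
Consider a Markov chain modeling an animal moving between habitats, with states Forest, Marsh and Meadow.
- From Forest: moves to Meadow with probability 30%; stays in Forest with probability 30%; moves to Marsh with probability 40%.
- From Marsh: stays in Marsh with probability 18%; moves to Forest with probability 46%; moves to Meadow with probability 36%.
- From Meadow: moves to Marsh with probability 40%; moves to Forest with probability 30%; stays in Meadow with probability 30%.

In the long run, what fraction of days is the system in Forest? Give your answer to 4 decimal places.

Let the stationary distribution be π with π = πP and π_1 + π_2 + π_3 = 1.
π_1 = 0.3·π_1 + 0.46·π_2 + 0.3·π_3
π_2 = 0.4·π_1 + 0.18·π_2 + 0.4·π_3
Solving with the normalization constraint gives π = (0.3525, 0.3279, 0.3197).
So the stationary probability of Forest is 0.3525.

0.3525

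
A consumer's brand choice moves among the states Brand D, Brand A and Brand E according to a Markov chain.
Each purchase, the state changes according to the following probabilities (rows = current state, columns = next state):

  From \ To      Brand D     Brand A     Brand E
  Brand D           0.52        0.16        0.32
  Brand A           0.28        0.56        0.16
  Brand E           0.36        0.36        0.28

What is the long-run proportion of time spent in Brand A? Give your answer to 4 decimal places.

0.3512

Let the stationary distribution be π with π = πP and π_1 + π_2 + π_3 = 1.
π_1 = 0.52·π_1 + 0.28·π_2 + 0.36·π_3
π_2 = 0.16·π_1 + 0.56·π_2 + 0.36·π_3
Solving with the normalization constraint gives π = (0.3951, 0.3512, 0.2537).
So the stationary probability of Brand A is 0.3512.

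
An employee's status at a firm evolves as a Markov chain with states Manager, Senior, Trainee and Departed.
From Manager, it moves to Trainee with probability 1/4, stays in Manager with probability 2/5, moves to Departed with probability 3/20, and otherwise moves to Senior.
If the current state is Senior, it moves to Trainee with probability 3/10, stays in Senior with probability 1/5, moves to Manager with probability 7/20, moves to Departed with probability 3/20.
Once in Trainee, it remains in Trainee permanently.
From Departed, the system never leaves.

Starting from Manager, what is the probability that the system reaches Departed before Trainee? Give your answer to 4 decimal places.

0.3659

Let h(s) be the probability of absorption at Departed starting from transient state s. Then h(Departed) = 1 and h(Trainee) = 0. By first-step analysis:
h(Manager) = 0.4·h(Manager) + 0.2·h(Senior) + 0.25·0 + 0.15·1
h(Senior) = 0.35·h(Manager) + 0.2·h(Senior) + 0.3·0 + 0.15·1
Solving: h(Manager) = 0.3659, h(Senior) = 0.3476.
Starting from Manager, the probability is 0.3659.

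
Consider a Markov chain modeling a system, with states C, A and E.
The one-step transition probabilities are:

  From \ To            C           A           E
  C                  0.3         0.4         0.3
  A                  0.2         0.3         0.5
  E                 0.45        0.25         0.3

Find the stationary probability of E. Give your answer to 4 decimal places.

Let the stationary distribution be π with π = πP and π_1 + π_2 + π_3 = 1.
π_1 = 0.3·π_1 + 0.2·π_2 + 0.45·π_3
π_2 = 0.4·π_1 + 0.3·π_2 + 0.25·π_3
Solving with the normalization constraint gives π = (0.3230, 0.3142, 0.3628).
So the stationary probability of E is 0.3628.

0.3628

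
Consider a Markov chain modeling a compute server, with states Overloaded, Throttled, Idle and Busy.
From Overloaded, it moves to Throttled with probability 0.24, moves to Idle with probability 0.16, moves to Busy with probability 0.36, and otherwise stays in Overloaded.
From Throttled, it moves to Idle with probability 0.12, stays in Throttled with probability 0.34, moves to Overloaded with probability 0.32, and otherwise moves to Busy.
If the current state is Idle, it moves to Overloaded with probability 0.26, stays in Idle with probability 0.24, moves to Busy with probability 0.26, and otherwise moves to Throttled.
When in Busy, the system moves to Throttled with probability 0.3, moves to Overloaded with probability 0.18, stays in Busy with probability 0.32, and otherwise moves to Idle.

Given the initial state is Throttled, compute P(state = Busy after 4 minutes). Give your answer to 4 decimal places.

0.2909

Propagate the distribution vector 4 minutes from Throttled.
After 0 minutes: (0.0000, 1.0000, 0.0000, 0.0000)
After 1 minute: (0.3200, 0.3400, 0.1200, 0.2200)
After 2 minutes: (0.2564, 0.2872, 0.1648, 0.2916)
After 3 minutes: (0.2488, 0.2862, 0.1734, 0.2916)
After 4 minutes: (0.2489, 0.2861, 0.1741, 0.2909)
P(in Busy after 4 minutes) = 0.2909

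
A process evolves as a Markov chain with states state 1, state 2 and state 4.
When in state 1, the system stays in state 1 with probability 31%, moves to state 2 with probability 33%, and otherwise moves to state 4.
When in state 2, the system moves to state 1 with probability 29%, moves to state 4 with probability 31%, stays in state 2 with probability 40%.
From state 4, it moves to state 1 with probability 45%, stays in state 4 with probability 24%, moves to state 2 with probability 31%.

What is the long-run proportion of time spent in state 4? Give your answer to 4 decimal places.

Let the stationary distribution be π with π = πP and π_1 + π_2 + π_3 = 1.
π_1 = 0.31·π_1 + 0.29·π_2 + 0.45·π_3
π_2 = 0.33·π_1 + 0.4·π_2 + 0.31·π_3
Solving with the normalization constraint gives π = (0.3459, 0.3483, 0.3059).
So the stationary probability of state 4 is 0.3059.

0.3059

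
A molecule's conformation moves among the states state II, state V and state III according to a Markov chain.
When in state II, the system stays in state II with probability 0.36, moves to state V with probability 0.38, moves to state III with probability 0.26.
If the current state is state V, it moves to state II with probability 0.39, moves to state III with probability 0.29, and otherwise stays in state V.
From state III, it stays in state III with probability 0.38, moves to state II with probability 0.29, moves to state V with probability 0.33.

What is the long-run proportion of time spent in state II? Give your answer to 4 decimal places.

0.3488

Let the stationary distribution be π with π = πP and π_1 + π_2 + π_3 = 1.
π_1 = 0.36·π_1 + 0.39·π_2 + 0.29·π_3
π_2 = 0.38·π_1 + 0.32·π_2 + 0.33·π_3
Solving with the normalization constraint gives π = (0.3488, 0.3440, 0.3072).
So the stationary probability of state II is 0.3488.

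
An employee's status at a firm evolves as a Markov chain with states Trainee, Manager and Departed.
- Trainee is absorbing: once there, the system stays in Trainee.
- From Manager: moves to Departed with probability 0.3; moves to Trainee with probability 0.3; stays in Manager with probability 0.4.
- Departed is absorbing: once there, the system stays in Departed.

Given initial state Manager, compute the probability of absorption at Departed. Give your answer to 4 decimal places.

0.5000

Let h(s) be the probability of absorption at Departed starting from transient state s. Then h(Departed) = 1 and h(Trainee) = 0. By first-step analysis:
h(Manager) = 0.3·0 + 0.4·h(Manager) + 0.3·1
Solving: h(Manager) = 0.5000.
Starting from Manager, the probability is 0.5000.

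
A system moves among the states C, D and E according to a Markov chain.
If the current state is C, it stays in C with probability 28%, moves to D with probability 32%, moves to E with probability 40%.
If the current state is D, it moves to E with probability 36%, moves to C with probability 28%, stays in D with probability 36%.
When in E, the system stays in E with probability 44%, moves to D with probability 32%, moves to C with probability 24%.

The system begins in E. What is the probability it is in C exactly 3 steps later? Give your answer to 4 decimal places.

0.2638

Propagate the distribution vector 3 steps from E.
After 0 steps: (0.0000, 0.0000, 1.0000)
After 1 step: (0.2400, 0.3200, 0.4400)
After 2 steps: (0.2624, 0.3328, 0.4048)
After 3 steps: (0.2638, 0.3333, 0.4029)
P(in C after 3 steps) = 0.2638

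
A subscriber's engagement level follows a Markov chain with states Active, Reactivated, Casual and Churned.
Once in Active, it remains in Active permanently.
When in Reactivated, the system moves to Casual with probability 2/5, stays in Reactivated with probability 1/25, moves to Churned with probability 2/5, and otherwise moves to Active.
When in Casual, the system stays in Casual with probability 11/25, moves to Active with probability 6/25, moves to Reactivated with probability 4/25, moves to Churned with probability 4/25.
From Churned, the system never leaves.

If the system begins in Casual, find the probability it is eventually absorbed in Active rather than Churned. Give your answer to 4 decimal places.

Let h(s) be the probability of absorption at Active starting from transient state s. Then h(Active) = 1 and h(Churned) = 0. By first-step analysis:
h(Reactivated) = 0.16·1 + 0.04·h(Reactivated) + 0.4·h(Casual) + 0.4·0
h(Casual) = 0.24·1 + 0.16·h(Reactivated) + 0.44·h(Casual) + 0.16·0
Solving: h(Reactivated) = 0.3919, h(Casual) = 0.5405.
Starting from Casual, the probability is 0.5405.

0.5405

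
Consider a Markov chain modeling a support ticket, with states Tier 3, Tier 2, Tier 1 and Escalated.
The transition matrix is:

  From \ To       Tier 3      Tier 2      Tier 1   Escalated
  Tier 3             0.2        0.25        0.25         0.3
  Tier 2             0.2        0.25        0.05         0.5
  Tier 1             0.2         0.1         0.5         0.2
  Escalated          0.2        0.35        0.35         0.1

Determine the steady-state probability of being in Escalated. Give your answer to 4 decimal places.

0.2628

Let the stationary distribution be π with π = πP and π_1 + π_2 + π_3 + π_4 = 1.
π_1 = 0.2·π_1 + 0.2·π_2 + 0.2·π_3 + 0.2·π_4
π_2 = 0.25·π_1 + 0.25·π_2 + 0.1·π_3 + 0.35·π_4
π_3 = 0.25·π_1 + 0.05·π_2 + 0.5·π_3 + 0.35·π_4
Solving with the normalization constraint gives π = (0.2000, 0.2302, 0.3070, 0.2628).
So the stationary probability of Escalated is 0.2628.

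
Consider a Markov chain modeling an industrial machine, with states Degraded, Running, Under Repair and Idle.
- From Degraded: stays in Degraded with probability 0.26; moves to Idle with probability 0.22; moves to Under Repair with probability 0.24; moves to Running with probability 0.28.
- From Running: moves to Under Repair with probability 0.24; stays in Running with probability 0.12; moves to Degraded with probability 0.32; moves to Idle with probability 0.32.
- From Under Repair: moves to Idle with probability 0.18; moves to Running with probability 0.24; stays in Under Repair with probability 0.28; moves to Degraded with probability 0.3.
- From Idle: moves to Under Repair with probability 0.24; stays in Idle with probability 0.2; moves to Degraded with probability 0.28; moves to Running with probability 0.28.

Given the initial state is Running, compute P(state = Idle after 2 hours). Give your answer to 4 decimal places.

0.2160

Propagate the distribution vector 2 hours from Running.
After 0 hours: (0.0000, 1.0000, 0.0000, 0.0000)
After 1 hour: (0.3200, 0.1200, 0.2400, 0.3200)
After 2 hours: (0.2832, 0.2512, 0.2496, 0.2160)
P(in Idle after 2 hours) = 0.2160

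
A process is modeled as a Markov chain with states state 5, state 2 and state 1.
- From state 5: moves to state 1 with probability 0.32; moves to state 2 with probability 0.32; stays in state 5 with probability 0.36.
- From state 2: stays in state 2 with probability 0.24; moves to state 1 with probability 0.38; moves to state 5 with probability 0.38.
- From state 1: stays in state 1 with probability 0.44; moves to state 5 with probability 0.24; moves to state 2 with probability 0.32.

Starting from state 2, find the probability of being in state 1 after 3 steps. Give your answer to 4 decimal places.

0.3836

Propagate the distribution vector 3 steps from state 2.
After 0 steps: (0.0000, 1.0000, 0.0000)
After 1 step: (0.3800, 0.2400, 0.3800)
After 2 steps: (0.3192, 0.3008, 0.3800)
After 3 steps: (0.3204, 0.2959, 0.3836)
P(in state 1 after 3 steps) = 0.3836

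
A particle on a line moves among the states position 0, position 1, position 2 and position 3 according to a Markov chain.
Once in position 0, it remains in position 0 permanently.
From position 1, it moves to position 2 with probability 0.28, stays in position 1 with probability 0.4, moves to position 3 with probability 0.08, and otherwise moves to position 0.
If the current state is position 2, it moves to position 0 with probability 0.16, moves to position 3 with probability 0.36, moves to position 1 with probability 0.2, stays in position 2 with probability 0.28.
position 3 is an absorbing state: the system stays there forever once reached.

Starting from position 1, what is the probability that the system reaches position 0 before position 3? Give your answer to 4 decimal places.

Let h(s) be the probability of absorption at position 0 starting from transient state s. Then h(position 0) = 1 and h(position 3) = 0. By first-step analysis:
h(position 1) = 0.24·1 + 0.4·h(position 1) + 0.28·h(position 2) + 0.08·0
h(position 2) = 0.16·1 + 0.2·h(position 1) + 0.28·h(position 2) + 0.36·0
Solving: h(position 1) = 0.5787, h(position 2) = 0.3830.
Starting from position 1, the probability is 0.5787.

0.5787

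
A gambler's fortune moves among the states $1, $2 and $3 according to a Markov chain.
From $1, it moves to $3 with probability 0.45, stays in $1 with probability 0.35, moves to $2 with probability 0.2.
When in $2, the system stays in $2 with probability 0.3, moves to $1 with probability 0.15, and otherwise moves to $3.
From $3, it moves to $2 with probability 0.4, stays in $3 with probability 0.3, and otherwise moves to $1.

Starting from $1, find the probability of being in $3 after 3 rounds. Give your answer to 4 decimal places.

Propagate the distribution vector 3 rounds from $1.
After 0 rounds: (1.0000, 0.0000, 0.0000)
After 1 round: (0.3500, 0.2000, 0.4500)
After 2 rounds: (0.2875, 0.3100, 0.4025)
After 3 rounds: (0.2679, 0.3115, 0.4206)
P(in $3 after 3 rounds) = 0.4206

0.4206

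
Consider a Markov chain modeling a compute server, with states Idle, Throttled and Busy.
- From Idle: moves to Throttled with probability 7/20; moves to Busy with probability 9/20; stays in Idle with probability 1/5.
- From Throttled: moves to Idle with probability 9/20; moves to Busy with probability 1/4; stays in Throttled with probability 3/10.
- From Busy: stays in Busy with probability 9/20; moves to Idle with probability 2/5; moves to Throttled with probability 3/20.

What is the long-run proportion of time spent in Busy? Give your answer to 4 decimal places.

0.3985

Let the stationary distribution be π with π = πP and π_1 + π_2 + π_3 = 1.
π_1 = 0.2·π_1 + 0.45·π_2 + 0.4·π_3
π_2 = 0.35·π_1 + 0.3·π_2 + 0.15·π_3
Solving with the normalization constraint gives π = (0.3441, 0.2574, 0.3985).
So the stationary probability of Busy is 0.3985.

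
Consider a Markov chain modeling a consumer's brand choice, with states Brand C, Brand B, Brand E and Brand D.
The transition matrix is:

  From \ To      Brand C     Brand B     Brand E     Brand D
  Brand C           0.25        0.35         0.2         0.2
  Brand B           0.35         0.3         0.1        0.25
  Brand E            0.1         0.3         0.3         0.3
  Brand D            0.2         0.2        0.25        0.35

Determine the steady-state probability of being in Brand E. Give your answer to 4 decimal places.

0.2060

Let the stationary distribution be π with π = πP and π_1 + π_2 + π_3 + π_4 = 1.
π_1 = 0.25·π_1 + 0.35·π_2 + 0.1·π_3 + 0.2·π_4
π_2 = 0.35·π_1 + 0.3·π_2 + 0.3·π_3 + 0.2·π_4
π_3 = 0.2·π_1 + 0.1·π_2 + 0.3·π_3 + 0.25·π_4
Solving with the normalization constraint gives π = (0.2337, 0.2841, 0.2060, 0.2762).
So the stationary probability of Brand E is 0.2060.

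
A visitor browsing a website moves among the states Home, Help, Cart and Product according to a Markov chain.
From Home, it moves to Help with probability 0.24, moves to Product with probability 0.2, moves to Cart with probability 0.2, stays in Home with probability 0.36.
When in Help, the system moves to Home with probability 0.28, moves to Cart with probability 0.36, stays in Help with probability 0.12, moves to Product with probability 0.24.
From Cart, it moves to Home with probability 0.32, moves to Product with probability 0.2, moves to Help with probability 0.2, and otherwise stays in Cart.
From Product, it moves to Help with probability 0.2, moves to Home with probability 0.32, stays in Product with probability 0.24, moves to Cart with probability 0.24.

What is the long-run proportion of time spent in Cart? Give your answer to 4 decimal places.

0.2611

Let the stationary distribution be π with π = πP and π_1 + π_2 + π_3 + π_4 = 1.
π_1 = 0.36·π_1 + 0.28·π_2 + 0.32·π_3 + 0.32·π_4
π_2 = 0.24·π_1 + 0.12·π_2 + 0.2·π_3 + 0.2·π_4
π_3 = 0.2·π_1 + 0.36·π_2 + 0.28·π_3 + 0.24·π_4
Solving with the normalization constraint gives π = (0.3251, 0.1972, 0.2611, 0.2166).
So the stationary probability of Cart is 0.2611.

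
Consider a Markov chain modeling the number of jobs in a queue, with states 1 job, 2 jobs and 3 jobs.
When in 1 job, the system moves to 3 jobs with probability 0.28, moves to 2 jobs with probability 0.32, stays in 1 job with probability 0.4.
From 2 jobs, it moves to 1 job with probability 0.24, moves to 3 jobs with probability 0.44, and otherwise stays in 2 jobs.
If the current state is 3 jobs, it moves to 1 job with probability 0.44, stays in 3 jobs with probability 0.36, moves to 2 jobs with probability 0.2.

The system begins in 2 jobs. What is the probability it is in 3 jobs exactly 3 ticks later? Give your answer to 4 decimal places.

Propagate the distribution vector 3 ticks from 2 jobs.
After 0 ticks: (0.0000, 1.0000, 0.0000)
After 1 tick: (0.2400, 0.3200, 0.4400)
After 2 ticks: (0.3664, 0.2672, 0.3664)
After 3 ticks: (0.3719, 0.2760, 0.3521)
P(in 3 jobs after 3 ticks) = 0.3521

0.3521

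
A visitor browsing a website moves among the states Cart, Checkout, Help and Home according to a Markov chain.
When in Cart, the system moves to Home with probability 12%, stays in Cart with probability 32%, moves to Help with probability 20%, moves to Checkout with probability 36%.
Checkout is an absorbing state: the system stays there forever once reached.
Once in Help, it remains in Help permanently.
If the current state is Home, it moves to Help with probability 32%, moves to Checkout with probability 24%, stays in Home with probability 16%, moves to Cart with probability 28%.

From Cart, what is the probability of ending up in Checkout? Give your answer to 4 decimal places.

Let h(s) be the probability of absorption at Checkout starting from transient state s. Then h(Checkout) = 1 and h(Help) = 0. By first-step analysis:
h(Cart) = 0.32·h(Cart) + 0.36·1 + 0.2·0 + 0.12·h(Home)
h(Home) = 0.28·h(Cart) + 0.24·1 + 0.32·0 + 0.16·h(Home)
Solving: h(Cart) = 0.6161, h(Home) = 0.4911.
Starting from Cart, the probability is 0.6161.

0.6161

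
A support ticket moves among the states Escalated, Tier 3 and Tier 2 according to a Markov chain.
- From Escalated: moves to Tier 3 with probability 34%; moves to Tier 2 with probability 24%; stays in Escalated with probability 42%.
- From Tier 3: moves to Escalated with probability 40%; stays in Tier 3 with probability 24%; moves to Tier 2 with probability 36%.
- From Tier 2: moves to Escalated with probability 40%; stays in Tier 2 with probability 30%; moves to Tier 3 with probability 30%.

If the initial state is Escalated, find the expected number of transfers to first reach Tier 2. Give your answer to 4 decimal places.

Let t(s) be the expected number of transfers to first reach Tier 2 from state s, with t(Tier 2) = 0. Conditioning on the first transfer:
t(Escalated) = 1 + 0.42·t(Escalated) + 0.34·t(Tier 3)
t(Tier 3) = 1 + 0.4·t(Escalated) + 0.24·t(Tier 3)
Solving: t(Escalated) = 3.6089, t(Tier 3) = 3.2152.
Expected transfers from Escalated to Tier 2: 3.6089.

3.6089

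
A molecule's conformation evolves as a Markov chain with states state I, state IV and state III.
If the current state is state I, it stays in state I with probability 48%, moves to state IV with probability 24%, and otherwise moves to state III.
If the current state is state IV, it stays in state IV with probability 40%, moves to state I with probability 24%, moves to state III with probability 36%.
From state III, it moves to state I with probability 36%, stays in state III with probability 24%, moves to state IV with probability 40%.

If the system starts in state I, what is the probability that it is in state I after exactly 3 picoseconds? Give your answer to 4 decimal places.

0.3679

Propagate the distribution vector 3 picoseconds from state I.
After 0 picoseconds: (1.0000, 0.0000, 0.0000)
After 1 picosecond: (0.4800, 0.2400, 0.2800)
After 2 picoseconds: (0.3888, 0.3232, 0.2880)
After 3 picoseconds: (0.3679, 0.3378, 0.2943)
P(in state I after 3 picoseconds) = 0.3679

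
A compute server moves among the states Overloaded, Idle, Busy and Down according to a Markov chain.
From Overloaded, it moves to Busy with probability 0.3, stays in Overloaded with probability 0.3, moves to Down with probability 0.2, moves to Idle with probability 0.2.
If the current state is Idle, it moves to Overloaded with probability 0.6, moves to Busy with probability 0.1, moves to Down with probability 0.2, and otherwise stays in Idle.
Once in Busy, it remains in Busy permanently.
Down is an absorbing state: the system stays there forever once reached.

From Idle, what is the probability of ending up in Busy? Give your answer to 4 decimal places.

0.4902

Let h(s) be the probability of absorption at Busy starting from transient state s. Then h(Busy) = 1 and h(Down) = 0. By first-step analysis:
h(Overloaded) = 0.3·h(Overloaded) + 0.2·h(Idle) + 0.3·1 + 0.2·0
h(Idle) = 0.6·h(Overloaded) + 0.1·h(Idle) + 0.1·1 + 0.2·0
Solving: h(Overloaded) = 0.5686, h(Idle) = 0.4902.
Starting from Idle, the probability is 0.4902.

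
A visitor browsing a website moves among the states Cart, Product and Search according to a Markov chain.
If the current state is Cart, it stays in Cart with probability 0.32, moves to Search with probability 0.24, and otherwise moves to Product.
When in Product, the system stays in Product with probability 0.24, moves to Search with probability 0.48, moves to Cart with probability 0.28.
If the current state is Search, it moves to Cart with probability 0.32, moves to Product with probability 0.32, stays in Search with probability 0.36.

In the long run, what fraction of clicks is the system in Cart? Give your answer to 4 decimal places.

Let the stationary distribution be π with π = πP and π_1 + π_2 + π_3 = 1.
π_1 = 0.32·π_1 + 0.28·π_2 + 0.32·π_3
π_2 = 0.44·π_1 + 0.24·π_2 + 0.32·π_3
Solving with the normalization constraint gives π = (0.3068, 0.3304, 0.3628).
So the stationary probability of Cart is 0.3068.

0.3068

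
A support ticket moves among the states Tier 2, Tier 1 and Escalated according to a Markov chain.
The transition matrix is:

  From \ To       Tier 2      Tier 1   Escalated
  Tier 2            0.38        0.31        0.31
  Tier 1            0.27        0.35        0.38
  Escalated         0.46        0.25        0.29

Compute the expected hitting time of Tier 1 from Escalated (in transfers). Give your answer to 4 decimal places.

Let t(s) be the expected number of transfers to first reach Tier 1 from state s, with t(Tier 1) = 0. Conditioning on the first transfer:
t(Tier 2) = 1 + 0.38·t(Tier 2) + 0.31·t(Escalated)
t(Escalated) = 1 + 0.46·t(Tier 2) + 0.29·t(Escalated)
Solving: t(Tier 2) = 3.4274, t(Escalated) = 3.6290.
Expected transfers from Escalated to Tier 1: 3.6290.

3.6290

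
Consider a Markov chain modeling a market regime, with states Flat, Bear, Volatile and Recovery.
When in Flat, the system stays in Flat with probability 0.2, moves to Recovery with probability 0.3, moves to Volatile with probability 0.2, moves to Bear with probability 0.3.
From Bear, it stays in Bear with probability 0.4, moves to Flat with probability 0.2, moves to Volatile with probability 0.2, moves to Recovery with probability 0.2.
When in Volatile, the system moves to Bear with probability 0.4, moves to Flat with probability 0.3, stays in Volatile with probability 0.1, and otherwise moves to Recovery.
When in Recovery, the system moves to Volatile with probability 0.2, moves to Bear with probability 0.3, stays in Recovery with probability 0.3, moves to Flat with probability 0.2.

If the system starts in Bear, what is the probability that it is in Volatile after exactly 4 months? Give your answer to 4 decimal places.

Propagate the distribution vector 4 months from Bear.
After 0 months: (0.0000, 1.0000, 0.0000, 0.0000)
After 1 month: (0.2000, 0.4000, 0.2000, 0.2000)
After 2 months: (0.2200, 0.3600, 0.1800, 0.2400)
After 3 months: (0.2180, 0.3540, 0.1820, 0.2460)
After 4 months: (0.2182, 0.3536, 0.1818, 0.2464)
P(in Volatile after 4 months) = 0.1818

0.1818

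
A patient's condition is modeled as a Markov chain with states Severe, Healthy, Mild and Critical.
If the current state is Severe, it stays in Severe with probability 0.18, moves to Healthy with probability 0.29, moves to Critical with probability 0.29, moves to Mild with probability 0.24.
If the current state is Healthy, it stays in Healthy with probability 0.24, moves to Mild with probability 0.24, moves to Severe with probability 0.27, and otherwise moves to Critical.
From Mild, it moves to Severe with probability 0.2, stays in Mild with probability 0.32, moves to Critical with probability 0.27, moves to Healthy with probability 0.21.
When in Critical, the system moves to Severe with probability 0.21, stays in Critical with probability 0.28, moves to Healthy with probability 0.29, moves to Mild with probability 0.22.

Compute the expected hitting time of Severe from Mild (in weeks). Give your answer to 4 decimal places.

4.5583

Let t(s) be the expected number of weeks to first reach Severe from state s, with t(Severe) = 0. Conditioning on the first week:
t(Healthy) = 1 + 0.24·t(Healthy) + 0.24·t(Mild) + 0.25·t(Critical)
t(Mild) = 1 + 0.21·t(Healthy) + 0.32·t(Mild) + 0.27·t(Critical)
t(Critical) = 1 + 0.29·t(Healthy) + 0.22·t(Mild) + 0.28·t(Critical)
Solving: t(Healthy) = 4.2308, t(Mild) = 4.5583, t(Critical) = 4.4858.
Expected weeks from Mild to Severe: 4.5583.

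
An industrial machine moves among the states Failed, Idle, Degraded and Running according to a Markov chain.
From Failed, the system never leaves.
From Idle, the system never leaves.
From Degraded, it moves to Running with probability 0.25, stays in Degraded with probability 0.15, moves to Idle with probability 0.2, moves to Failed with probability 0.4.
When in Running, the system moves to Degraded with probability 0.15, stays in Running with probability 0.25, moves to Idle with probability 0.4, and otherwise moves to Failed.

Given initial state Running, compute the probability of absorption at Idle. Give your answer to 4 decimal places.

0.6167

Let h(s) be the probability of absorption at Idle starting from transient state s. Then h(Idle) = 1 and h(Failed) = 0. By first-step analysis:
h(Degraded) = 0.4·0 + 0.2·1 + 0.15·h(Degraded) + 0.25·h(Running)
h(Running) = 0.2·0 + 0.4·1 + 0.15·h(Degraded) + 0.25·h(Running)
Solving: h(Degraded) = 0.4167, h(Running) = 0.6167.
Starting from Running, the probability is 0.6167.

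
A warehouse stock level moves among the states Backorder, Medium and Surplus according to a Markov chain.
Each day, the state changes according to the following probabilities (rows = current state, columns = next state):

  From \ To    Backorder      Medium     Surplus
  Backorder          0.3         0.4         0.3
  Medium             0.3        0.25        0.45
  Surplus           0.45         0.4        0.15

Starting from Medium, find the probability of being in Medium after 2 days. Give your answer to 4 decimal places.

0.3625

Sum over the intermediate state after 1 day:
P = P(Medium→Backorder)·P(Backorder→Medium) + P(Medium→Medium)·P(Medium→Medium) + P(Medium→Surplus)·P(Surplus→Medium)
  = 0.3×0.4 + 0.25×0.25 + 0.45×0.4
  = 0.1200 + 0.0625 + 0.1800 = 0.3625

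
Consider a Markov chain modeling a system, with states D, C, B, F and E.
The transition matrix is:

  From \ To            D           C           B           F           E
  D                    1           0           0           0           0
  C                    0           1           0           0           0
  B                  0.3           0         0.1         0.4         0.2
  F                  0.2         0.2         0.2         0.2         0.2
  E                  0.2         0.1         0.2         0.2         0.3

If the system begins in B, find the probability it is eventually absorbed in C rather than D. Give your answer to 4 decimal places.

Let h(s) be the probability of absorption at C starting from transient state s. Then h(C) = 1 and h(D) = 0. By first-step analysis:
h(B) = 0.3·0 + 0.1·h(B) + 0.4·h(F) + 0.2·h(E)
h(F) = 0.2·0 + 0.2·1 + 0.2·h(B) + 0.2·h(F) + 0.2·h(E)
h(E) = 0.2·0 + 0.1·1 + 0.2·h(B) + 0.2·h(F) + 0.3·h(E)
Solving: h(B) = 0.2472, h(F) = 0.3933, h(E) = 0.3258.
Starting from B, the probability is 0.2472.

0.2472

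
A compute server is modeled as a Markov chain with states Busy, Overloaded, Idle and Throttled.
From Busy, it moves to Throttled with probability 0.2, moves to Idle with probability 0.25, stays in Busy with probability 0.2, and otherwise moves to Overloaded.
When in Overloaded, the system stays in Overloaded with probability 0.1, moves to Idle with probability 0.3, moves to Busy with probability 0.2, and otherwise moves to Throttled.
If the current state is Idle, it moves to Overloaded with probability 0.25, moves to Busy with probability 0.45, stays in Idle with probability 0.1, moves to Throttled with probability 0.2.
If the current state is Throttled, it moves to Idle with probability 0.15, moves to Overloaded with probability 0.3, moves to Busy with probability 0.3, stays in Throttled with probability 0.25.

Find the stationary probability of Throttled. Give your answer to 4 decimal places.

Let the stationary distribution be π with π = πP and π_1 + π_2 + π_3 + π_4 = 1.
π_1 = 0.2·π_1 + 0.2·π_2 + 0.45·π_3 + 0.3·π_4
π_2 = 0.35·π_1 + 0.1·π_2 + 0.25·π_3 + 0.3·π_4
π_3 = 0.25·π_1 + 0.3·π_2 + 0.1·π_3 + 0.15·π_4
Solving with the normalization constraint gives π = (0.2777, 0.2530, 0.2055, 0.2638).
So the stationary probability of Throttled is 0.2638.

0.2638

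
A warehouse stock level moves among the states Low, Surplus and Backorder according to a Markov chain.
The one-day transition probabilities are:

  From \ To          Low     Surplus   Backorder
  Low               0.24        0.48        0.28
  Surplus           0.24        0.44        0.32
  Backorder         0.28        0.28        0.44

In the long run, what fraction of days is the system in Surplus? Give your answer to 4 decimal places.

0.3938

Let the stationary distribution be π with π = πP and π_1 + π_2 + π_3 = 1.
π_1 = 0.24·π_1 + 0.24·π_2 + 0.28·π_3
π_2 = 0.48·π_1 + 0.44·π_2 + 0.28·π_3
Solving with the normalization constraint gives π = (0.2541, 0.3938, 0.3521).
So the stationary probability of Surplus is 0.3938.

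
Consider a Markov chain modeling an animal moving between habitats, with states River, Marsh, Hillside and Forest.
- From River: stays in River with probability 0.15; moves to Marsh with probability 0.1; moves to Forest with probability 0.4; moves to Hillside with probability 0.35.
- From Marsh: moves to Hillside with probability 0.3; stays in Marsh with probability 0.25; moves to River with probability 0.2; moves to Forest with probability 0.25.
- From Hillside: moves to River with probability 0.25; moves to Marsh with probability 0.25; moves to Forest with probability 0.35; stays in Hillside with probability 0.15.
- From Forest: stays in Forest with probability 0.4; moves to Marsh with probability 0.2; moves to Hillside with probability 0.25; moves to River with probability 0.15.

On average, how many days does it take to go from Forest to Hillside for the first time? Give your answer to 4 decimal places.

3.6277

Let t(s) be the expected number of days to first reach Hillside from state s, with t(Hillside) = 0. Conditioning on the first day:
t(River) = 1 + 0.15·t(River) + 0.1·t(Marsh) + 0.4·t(Forest)
t(Marsh) = 1 + 0.2·t(River) + 0.25·t(Marsh) + 0.25·t(Forest)
t(Forest) = 1 + 0.15·t(River) + 0.2·t(Marsh) + 0.4·t(Forest)
Solving: t(River) = 3.2858, t(Marsh) = 3.4188, t(Forest) = 3.6277.
Expected days from Forest to Hillside: 3.6277.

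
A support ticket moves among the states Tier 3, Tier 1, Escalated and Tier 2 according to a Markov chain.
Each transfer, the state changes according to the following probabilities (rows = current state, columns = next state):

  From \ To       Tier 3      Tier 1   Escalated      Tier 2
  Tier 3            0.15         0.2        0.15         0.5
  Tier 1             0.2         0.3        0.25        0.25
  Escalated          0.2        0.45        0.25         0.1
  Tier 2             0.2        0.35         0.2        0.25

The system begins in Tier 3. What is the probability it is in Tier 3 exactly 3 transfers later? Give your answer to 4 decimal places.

0.1904

Propagate the distribution vector 3 transfers from Tier 3.
After 0 transfers: (1.0000, 0.0000, 0.0000, 0.0000)
After 1 transfer: (0.1500, 0.2000, 0.1500, 0.5000)
After 2 transfers: (0.1925, 0.3325, 0.2100, 0.2650)
After 3 transfers: (0.1904, 0.3255, 0.2175, 0.2666)
P(in Tier 3 after 3 transfers) = 0.1904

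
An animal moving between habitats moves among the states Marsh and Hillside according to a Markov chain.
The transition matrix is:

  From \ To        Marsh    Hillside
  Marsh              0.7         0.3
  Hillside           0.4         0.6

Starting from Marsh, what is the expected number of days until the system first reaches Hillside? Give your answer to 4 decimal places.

Let t(s) be the expected number of days to first reach Hillside from state s, with t(Hillside) = 0. Conditioning on the first day:
t(Marsh) = 1 + 0.7·t(Marsh)
Solving: t(Marsh) = 3.3333.
Expected days from Marsh to Hillside: 3.3333.

3.3333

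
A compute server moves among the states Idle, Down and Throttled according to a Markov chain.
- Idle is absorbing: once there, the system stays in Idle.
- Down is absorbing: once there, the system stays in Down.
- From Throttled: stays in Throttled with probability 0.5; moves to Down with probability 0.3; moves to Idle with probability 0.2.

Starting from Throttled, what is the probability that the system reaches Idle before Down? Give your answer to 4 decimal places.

0.4000

Let h(s) be the probability of absorption at Idle starting from transient state s. Then h(Idle) = 1 and h(Down) = 0. By first-step analysis:
h(Throttled) = 0.2·1 + 0.3·0 + 0.5·h(Throttled)
Solving: h(Throttled) = 0.4000.
Starting from Throttled, the probability is 0.4000.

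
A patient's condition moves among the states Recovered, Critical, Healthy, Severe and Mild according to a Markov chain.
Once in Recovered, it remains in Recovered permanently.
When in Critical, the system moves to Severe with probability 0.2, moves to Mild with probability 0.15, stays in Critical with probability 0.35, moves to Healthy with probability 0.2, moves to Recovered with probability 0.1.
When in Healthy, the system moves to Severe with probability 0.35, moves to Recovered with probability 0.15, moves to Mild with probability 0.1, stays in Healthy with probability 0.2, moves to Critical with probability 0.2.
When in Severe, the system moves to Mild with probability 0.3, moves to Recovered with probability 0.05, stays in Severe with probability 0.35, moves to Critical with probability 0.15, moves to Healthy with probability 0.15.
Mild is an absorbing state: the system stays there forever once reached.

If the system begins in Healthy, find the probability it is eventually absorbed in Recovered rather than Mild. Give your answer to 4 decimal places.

0.3813

Let h(s) be the probability of absorption at Recovered starting from transient state s. Then h(Recovered) = 1 and h(Mild) = 0. By first-step analysis:
h(Critical) = 0.1·1 + 0.35·h(Critical) + 0.2·h(Healthy) + 0.2·h(Severe) + 0.15·0
h(Healthy) = 0.15·1 + 0.2·h(Critical) + 0.2·h(Healthy) + 0.35·h(Severe) + 0.1·0
h(Severe) = 0.05·1 + 0.15·h(Critical) + 0.15·h(Healthy) + 0.35·h(Severe) + 0.3·0
Solving: h(Critical) = 0.3465, h(Healthy) = 0.3813, h(Severe) = 0.2449.
Starting from Healthy, the probability is 0.3813.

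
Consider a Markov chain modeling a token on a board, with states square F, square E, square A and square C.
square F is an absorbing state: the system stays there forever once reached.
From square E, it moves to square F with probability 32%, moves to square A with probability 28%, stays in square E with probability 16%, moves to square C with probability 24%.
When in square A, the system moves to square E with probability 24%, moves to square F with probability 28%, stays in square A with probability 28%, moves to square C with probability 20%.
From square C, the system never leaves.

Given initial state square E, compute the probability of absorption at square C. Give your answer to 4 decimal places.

0.4256

Let h(s) be the probability of absorption at square C starting from transient state s. Then h(square C) = 1 and h(square F) = 0. By first-step analysis:
h(square E) = 0.32·0 + 0.16·h(square E) + 0.28·h(square A) + 0.24·1
h(square A) = 0.28·0 + 0.24·h(square E) + 0.28·h(square A) + 0.2·1
Solving: h(square E) = 0.4256, h(square A) = 0.4196.
Starting from square E, the probability is 0.4256.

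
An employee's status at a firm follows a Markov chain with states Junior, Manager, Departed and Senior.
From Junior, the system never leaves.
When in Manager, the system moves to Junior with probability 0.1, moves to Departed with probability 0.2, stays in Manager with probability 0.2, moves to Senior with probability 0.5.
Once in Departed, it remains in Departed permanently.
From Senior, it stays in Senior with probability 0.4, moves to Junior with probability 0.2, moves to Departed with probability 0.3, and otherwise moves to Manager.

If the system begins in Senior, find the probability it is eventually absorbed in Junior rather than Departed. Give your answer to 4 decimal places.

0.3953

Let h(s) be the probability of absorption at Junior starting from transient state s. Then h(Junior) = 1 and h(Departed) = 0. By first-step analysis:
h(Manager) = 0.1·1 + 0.2·h(Manager) + 0.2·0 + 0.5·h(Senior)
h(Senior) = 0.2·1 + 0.1·h(Manager) + 0.3·0 + 0.4·h(Senior)
Solving: h(Manager) = 0.3721, h(Senior) = 0.3953.
Starting from Senior, the probability is 0.3953.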